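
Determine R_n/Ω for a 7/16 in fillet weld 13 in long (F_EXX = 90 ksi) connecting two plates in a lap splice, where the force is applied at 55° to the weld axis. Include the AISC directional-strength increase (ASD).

t_e = 0.707 × 0.4375 = 0.3093 in; A_we = 0.3093 × 13 = 4.021 in².
Directional factor: 1.0 + 0.5 sin^1.5(55°) = 1.371.
F_nw = 0.6 × 90 × 1.371 = 74.02 ksi.
R_n/Ω = (74.02 × 4.021) / 2.0 = 148.8 kip.

R_n/Ω ≈ 149 kip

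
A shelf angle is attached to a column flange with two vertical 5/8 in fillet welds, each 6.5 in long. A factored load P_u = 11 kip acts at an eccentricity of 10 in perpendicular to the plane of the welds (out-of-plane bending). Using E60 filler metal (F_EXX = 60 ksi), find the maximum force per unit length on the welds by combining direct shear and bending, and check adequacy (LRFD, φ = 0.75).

f_max ≈ 7.86 kip/in; adequate

L_w = 2 × 6.5 = 13 in; section modulus (unit throat) S = 2 × L²/6 = 14.08 in².
Direct shear f_v = P/L_w = 11/13 = 0.8462 kip/in.
Moment M = P × e = 11 × 10 = 110 kip·in; bending f_b = M/S = 7.811 kip/in.
f_max = √(f_v² + f_b²) = √(0.8462² + 7.811²) = 7.856 kip/in.
φr_n = 0.75 × 0.6 × 60 × (0.707 × 0.625) = 11.93 kip/in → adequate.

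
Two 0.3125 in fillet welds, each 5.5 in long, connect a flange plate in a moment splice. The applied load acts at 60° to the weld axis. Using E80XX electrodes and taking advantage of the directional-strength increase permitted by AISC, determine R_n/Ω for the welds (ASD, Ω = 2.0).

E80XX → F_EXX = 80 ksi.
t_e = 0.707 × 0.3125 = 0.2209 in; A_we = 0.2209 × 11 = 2.43 in².
Directional factor: 1.0 + 0.5 sin^1.5(60°) = 1.403.
F_nw = 0.6 × 80 × 1.403 = 67.34 ksi.
R_n/Ω = (67.34 × 2.43) / 2.0 = 81.83 kips.

R_n/Ω ≈ 81.8 kips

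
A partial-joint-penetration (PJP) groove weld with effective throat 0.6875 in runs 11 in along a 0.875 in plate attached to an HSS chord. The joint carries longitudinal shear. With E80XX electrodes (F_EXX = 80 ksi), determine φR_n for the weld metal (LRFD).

Effective throat (given) t_e = 0.6875 in.
A_we = 0.6875 × 11 = 7.562 in².
F_nw = 0.6 F_EXX = 48 ksi.
φR_n = 0.75 × 48 × 7.562 = 272.2 kips.

φR_n ≈ 272 kips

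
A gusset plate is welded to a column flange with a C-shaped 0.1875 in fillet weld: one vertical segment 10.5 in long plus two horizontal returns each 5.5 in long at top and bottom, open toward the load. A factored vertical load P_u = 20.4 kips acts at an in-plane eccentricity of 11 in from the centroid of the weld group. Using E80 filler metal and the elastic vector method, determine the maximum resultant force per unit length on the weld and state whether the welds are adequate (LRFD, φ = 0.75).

f_max ≈ 3.85 kip/in; adequate

E80XX → F_EXX = 80 ksi.
Total weld length L_w = 21.5 in. Treat welds as unit-width lines.
Centroid: x̄ = 2×5.5×2.75 / 21.5 = 1.407 in from the vertical weld.
Polar moment about centroid: J = I_x + I_y = [10.5³/12 + 2×5.5×5.25²] + [10.5×1.407² + 2(5.5³/12 + 5.5×1.343²)] = 468 in³.
Direct shear f_v = P/L_w = 20.4 / 21.5 = 0.9488 kip/in (vertical).
Torsion M = P·e = 20.4 × 11 = 224.4 kip·in.
Critical point at (x, y) = (4.093, 5.25) from centroid. f_tx = M·y/J = 2.517 kip/in; f_ty = M·x/J = 1.963 kip/in.
Resultant f_max = √[f_tx² + (f_v + f_ty)²] = √[2.517² + (0.9488 + 1.963)²] = 3.849 kip/in.
Capacity per unit length: φr_n = 0.75 × 0.6 × 80 × (0.707 × 0.1875) = 4.772 kip/in.
3.849 ≤ 4.772 → adequate.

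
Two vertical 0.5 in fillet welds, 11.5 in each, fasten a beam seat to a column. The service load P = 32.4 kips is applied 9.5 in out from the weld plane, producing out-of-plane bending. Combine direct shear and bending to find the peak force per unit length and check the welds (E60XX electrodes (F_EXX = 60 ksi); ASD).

f_max ≈ 7.12 kip/in; NOT adequate

L_w = 2 × 11.5 = 23 in; section modulus (unit throat) S = 2 × L²/6 = 44.08 in².
Direct shear f_v = P/L_w = 32.4/23 = 1.409 kip/in.
Moment M = P × e = 32.4 × 9.5 = 307.8 kip·in; bending f_b = M/S = 6.982 kip/in.
f_max = √(f_v² + f_b²) = √(1.409² + 6.982²) = 7.123 kip/in.
r_n/Ω = (1/2.0) × 0.6 × 60 × (0.707 × 0.5) = 6.363 kip/in → NOT adequate.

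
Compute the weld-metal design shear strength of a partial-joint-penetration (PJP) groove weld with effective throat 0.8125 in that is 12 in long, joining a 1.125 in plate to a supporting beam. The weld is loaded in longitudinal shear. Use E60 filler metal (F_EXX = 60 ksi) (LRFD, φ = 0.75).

Effective throat (given) t_e = 0.8125 in.
A_we = 0.8125 × 12 = 9.75 in².
F_nw = 0.6 F_EXX = 36 ksi.
φR_n = 0.75 × 36 × 9.75 = 263.2 kip.

φR_n ≈ 263 kip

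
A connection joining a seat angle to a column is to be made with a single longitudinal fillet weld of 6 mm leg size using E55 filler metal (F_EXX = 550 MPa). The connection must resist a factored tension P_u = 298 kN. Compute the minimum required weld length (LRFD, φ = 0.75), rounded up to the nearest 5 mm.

L = 285 mm

Throat t_e = 0.707 × 6 = 4.242 mm.
φr_n = 0.75 × 0.6 × 550 × 4.242 × 10⁻³ = 1.05 kN/mm.
L_req = P_u / φr_n = 298 / 1.05 = 283.8 mm total.
Round up → use L = 285 mm.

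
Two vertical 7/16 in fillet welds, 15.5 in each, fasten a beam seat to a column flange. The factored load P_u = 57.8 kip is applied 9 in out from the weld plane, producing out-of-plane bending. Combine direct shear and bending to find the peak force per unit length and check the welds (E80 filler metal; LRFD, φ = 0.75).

f_max ≈ 6.76 kip/in; adequate

E80XX → F_EXX = 80 ksi.
L_w = 2 × 15.5 = 31 in; section modulus (unit throat) S = 2 × L²/6 = 80.08 in².
Direct shear f_v = P/L_w = 57.8/31 = 1.865 kip/in.
Moment M = P × e = 57.8 × 9 = 520.2 kip·in; bending f_b = M/S = 6.496 kip/in.
f_max = √(f_v² + f_b²) = √(1.865² + 6.496²) = 6.758 kip/in.
φr_n = 0.75 × 0.6 × 80 × (0.707 × 0.4375) = 11.14 kip/in → adequate.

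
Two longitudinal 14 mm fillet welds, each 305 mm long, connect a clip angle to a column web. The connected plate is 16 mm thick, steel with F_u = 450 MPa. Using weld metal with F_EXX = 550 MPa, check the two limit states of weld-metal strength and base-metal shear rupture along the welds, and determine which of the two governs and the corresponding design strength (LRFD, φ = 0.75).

t_e = 0.707 × 14 = 9.898 mm; L = 610 mm.
Weld metal: φR_n = 0.75 × 0.6 × 550 × 9.898 × 610 × 10⁻³ = 1494 kN.
Base metal (shear rupture): φR_n = 0.75 × 0.6 × 450 × 16 × 610 × 10⁻³ = 1976 kN.
Governing: weld metal.

φR_n ≈ 1490 kN (weld metal governs)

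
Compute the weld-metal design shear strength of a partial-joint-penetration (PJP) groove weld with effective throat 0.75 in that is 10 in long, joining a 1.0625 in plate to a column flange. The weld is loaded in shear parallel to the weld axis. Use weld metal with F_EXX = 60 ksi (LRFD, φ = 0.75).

Effective throat (given) t_e = 0.75 in.
A_we = 0.75 × 10 = 7.5 in².
F_nw = 0.6 F_EXX = 36 ksi.
φR_n = 0.75 × 36 × 7.5 = 202.5 kips.

φR_n ≈ 202 kips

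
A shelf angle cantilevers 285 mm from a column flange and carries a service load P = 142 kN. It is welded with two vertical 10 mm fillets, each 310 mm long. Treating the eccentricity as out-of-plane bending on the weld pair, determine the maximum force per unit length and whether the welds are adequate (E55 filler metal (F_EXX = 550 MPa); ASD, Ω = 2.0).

L_w = 2 × 310 = 620 mm; section modulus (unit throat) S = 2 × L²/6 = 32030 mm².
Direct shear f_v = P/L_w = 142×10³/620 = 229 N/mm.
Moment M = P × e = 142×10³ × 285 = 40470000 N·mm; bending f_b = M/S = 1263 N/mm.
f_max = √(f_v² + f_b²) = √(229² + 1263²) = 1284 N/mm.
r_n/Ω = (1/2.0) × 0.6 × 550 × (0.707 × 10) = 1167 N/mm → NOT adequate.

f_max ≈ 1280 N/mm; NOT adequate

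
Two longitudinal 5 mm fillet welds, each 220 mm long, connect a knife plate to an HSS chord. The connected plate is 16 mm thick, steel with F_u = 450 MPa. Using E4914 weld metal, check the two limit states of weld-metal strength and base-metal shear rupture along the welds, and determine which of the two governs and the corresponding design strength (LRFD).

φR_n ≈ 343 kN (weld metal governs)

E49XX → F_EXX = 490 MPa.
t_e = 0.707 × 5 = 3.535 mm; L = 440 mm.
Weld metal: φR_n = 0.75 × 0.6 × 490 × 3.535 × 440 × 10⁻³ = 343 kN.
Base metal (shear rupture): φR_n = 0.75 × 0.6 × 450 × 16 × 440 × 10⁻³ = 1426 kN.
Governing: weld metal.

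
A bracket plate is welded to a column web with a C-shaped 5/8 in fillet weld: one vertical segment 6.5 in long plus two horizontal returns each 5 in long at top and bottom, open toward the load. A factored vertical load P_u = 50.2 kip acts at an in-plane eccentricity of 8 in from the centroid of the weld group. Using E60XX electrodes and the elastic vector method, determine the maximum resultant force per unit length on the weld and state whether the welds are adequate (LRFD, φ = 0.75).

f_max ≈ 13.4 kip/in; NOT adequate

E60XX → F_EXX = 60 ksi.
Total weld length L_w = 16.5 in. Treat welds as unit-width lines.
Centroid: x̄ = 2×5×2.5 / 16.5 = 1.515 in from the vertical weld.
Polar moment about centroid: J = I_x + I_y = [6.5³/12 + 2×5×3.25²] + [6.5×1.515² + 2(5³/12 + 5×0.9848²)] = 174 in³.
Direct shear f_v = P/L_w = 50.2 / 16.5 = 3.042 kip/in (vertical).
Torsion M = P·e = 50.2 × 8 = 401.6 kip·in.
Critical point at (x, y) = (3.485, 3.25) from centroid. f_tx = M·y/J = 7.503 kip/in; f_ty = M·x/J = 8.045 kip/in.
Resultant f_max = √[f_tx² + (f_v + f_ty)²] = √[7.503² + (3.042 + 8.045)²] = 13.39 kip/in.
Capacity per unit length: φr_n = 0.75 × 0.6 × 60 × (0.707 × 0.625) = 11.93 kip/in.
13.39 > 11.93 → NOT adequate.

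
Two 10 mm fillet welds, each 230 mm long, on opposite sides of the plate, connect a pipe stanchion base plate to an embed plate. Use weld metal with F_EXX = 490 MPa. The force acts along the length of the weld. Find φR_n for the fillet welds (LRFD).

Effective throat t_e = 0.707 × 10 = 7.07 mm.
Total length L = 460 mm; A_we = 7.07 × 460 = 3252 mm².
F_nw = 0.6 F_EXX = 0.6 × 490 = 294 MPa.
φR_n = 0.75 × 294 × 3252 × 10⁻³ = 717.1 kN.

φR_n ≈ 717 kN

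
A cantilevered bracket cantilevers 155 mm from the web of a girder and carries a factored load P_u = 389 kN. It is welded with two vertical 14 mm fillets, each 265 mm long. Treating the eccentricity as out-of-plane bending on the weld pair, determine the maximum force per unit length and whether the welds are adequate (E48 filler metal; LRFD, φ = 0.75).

E48XX → F_EXX = 480 MPa.
L_w = 2 × 265 = 530 mm; section modulus (unit throat) S = 2 × L²/6 = 23410 mm².
Direct shear f_v = P/L_w = 389×10³/530 = 734 N/mm.
Moment M = P × e = 389×10³ × 155 = 60295000 N·mm; bending f_b = M/S = 2576 N/mm.
f_max = √(f_v² + f_b²) = √(734² + 2576²) = 2678 N/mm.
φr_n = 0.75 × 0.6 × 480 × (0.707 × 14) = 2138 N/mm → NOT adequate.

f_max ≈ 2680 N/mm; NOT adequate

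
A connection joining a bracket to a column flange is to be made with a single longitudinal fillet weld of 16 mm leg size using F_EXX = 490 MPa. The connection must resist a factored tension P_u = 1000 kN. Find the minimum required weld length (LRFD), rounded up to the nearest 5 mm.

L = 405 mm

Throat t_e = 0.707 × 16 = 11.31 mm.
φr_n = 0.75 × 0.6 × 490 × 11.31 × 10⁻³ = 2.494 kN/mm.
L_req = P_u / φr_n = 1000 / 2.494 = 400.9 mm total.
Round up → use L = 405 mm.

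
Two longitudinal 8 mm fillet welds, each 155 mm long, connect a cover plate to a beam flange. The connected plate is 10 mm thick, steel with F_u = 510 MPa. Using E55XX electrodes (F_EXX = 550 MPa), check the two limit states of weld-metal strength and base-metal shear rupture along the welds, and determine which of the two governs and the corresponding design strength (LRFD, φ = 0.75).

φR_n ≈ 434 kN (weld metal governs)

t_e = 0.707 × 8 = 5.656 mm; L = 310 mm.
Weld metal: φR_n = 0.75 × 0.6 × 550 × 5.656 × 310 × 10⁻³ = 434 kN.
Base metal (shear rupture): φR_n = 0.75 × 0.6 × 510 × 10 × 310 × 10⁻³ = 711.5 kN.
Governing: weld metal.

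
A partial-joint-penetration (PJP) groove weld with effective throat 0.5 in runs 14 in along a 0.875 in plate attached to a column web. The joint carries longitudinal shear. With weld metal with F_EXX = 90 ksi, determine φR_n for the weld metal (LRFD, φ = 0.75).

Effective throat (given) t_e = 0.5 in.
A_we = 0.5 × 14 = 7 in².
F_nw = 0.6 F_EXX = 54 ksi.
φR_n = 0.75 × 54 × 7 = 283.5 kip.

φR_n ≈ 284 kip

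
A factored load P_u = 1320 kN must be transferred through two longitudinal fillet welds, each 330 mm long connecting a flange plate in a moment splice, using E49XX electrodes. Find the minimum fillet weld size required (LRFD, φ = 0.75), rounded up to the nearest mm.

E49XX → F_EXX = 490 MPa.
Total weld length L = 660 mm.
Required throat t_e = P_u / (φ × 0.6 F_EXX × L) = 1320 / (0.75 × 0.6 × 490 × 660 × 10⁻³) = 9.07 mm.
Required leg w = t_e / 0.707 = 12.83 mm → use 13 mm.

w = 13 mm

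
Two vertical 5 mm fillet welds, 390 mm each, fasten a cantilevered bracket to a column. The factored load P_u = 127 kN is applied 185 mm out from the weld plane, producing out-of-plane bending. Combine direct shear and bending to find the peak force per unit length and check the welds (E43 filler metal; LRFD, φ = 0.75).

f_max ≈ 491 N/mm; adequate

E43XX → F_EXX = 430 MPa.
L_w = 2 × 390 = 780 mm; section modulus (unit throat) S = 2 × L²/6 = 50700 mm².
Direct shear f_v = P/L_w = 127×10³/780 = 162.8 N/mm.
Moment M = P × e = 127×10³ × 185 = 23495000 N·mm; bending f_b = M/S = 463.4 N/mm.
f_max = √(f_v² + f_b²) = √(162.8² + 463.4²) = 491.2 N/mm.
φr_n = 0.75 × 0.6 × 430 × (0.707 × 5) = 684 N/mm → adequate.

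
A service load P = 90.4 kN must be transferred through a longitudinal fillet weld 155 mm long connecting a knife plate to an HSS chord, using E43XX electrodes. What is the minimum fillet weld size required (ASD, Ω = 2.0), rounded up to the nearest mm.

w = 7 mm

E43XX → F_EXX = 430 MPa.
Total weld length L = 155 mm.
Required throat t_e = P × Ω / (0.6 F_EXX × L) = 90.4 × 2.0 / (0.6 × 430 × 155 × 10⁻³) = 4.521 mm.
Required leg w = t_e / 0.707 = 6.395 mm → use 7 mm.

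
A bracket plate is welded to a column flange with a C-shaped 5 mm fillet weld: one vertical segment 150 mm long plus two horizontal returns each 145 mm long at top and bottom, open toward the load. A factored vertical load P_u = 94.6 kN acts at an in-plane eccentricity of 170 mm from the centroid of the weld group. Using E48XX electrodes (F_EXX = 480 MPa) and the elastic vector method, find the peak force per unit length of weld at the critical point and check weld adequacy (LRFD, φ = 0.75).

f_max ≈ 852 N/mm; NOT adequate

Total weld length L_w = 440 mm. Treat welds as unit-width lines.
Centroid: x̄ = 2×145×72.5 / 440 = 47.78 mm from the vertical weld.
Polar moment about centroid: J = I_x + I_y = [150³/12 + 2×145×75²] + [150×47.78² + 2(145³/12 + 145×24.72²)] = 2940000 mm³.
Direct shear f_v = P/L_w = 94.6×10³ / 440 = 215 N/mm (vertical).
Torsion M = P·e = 94.6×10³ × 170 = 16082000 N·mm.
Critical point at (x, y) = (97.22, 75) from centroid. f_tx = M·y/J = 410.2 N/mm; f_ty = M·x/J = 531.7 N/mm.
Resultant f_max = √[f_tx² + (f_v + f_ty)²] = √[410.2² + (215 + 531.7)²] = 852 N/mm.
Capacity per unit length: φr_n = 0.75 × 0.6 × 480 × (0.707 × 5) = 763.6 N/mm.
852 > 763.6 → NOT adequate.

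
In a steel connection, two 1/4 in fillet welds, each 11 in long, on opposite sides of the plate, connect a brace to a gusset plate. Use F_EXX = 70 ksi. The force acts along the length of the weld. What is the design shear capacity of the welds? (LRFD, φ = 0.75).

Effective throat t_e = 0.707 × 0.25 = 0.1767 in.
Total length L = 22 in; A_we = 0.1767 × 22 = 3.888 in².
F_nw = 0.6 F_EXX = 0.6 × 70 = 42 ksi.
φR_n = 0.75 × 42 × 3.888 = 122.5 kips.

φR_n ≈ 122 kips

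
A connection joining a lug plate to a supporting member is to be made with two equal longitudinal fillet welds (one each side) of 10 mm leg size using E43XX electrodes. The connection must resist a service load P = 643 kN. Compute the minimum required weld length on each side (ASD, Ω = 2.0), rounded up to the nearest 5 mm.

L = 355 mm on each side

E43XX → F_EXX = 430 MPa.
Throat t_e = 0.707 × 10 = 7.07 mm.
r_n/Ω = (0.6 × 430 × 7.07) / 2.0 = 912 N/mm = 0.912 kN/mm.
L_req = P / (r_n/Ω) = 643 / 0.912 = 705 mm total.
Per side: 705 / 2 = 352.5 mm.
Round up → use L = 355 mm on each side.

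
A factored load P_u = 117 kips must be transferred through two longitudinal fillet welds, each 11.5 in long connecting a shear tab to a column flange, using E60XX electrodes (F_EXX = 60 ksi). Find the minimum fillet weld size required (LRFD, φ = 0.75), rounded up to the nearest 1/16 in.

Total weld length L = 23 in.
Required throat t_e = P_u / (φ × 0.6 F_EXX × L) = 117 / (0.75 × 0.6 × 60 × 23) = 0.1884 in.
Required leg w = t_e / 0.707 = 0.2665 in → use 5/16 in.

w = 5/16 in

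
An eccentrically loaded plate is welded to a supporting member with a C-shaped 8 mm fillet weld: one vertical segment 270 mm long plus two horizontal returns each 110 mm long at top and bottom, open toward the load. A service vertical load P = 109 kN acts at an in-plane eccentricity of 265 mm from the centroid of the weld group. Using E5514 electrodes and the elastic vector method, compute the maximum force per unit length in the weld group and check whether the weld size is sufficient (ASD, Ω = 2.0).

f_max ≈ 879 N/mm; adequate

E55XX → F_EXX = 550 MPa.
Total weld length L_w = 490 mm. Treat welds as unit-width lines.
Centroid: x̄ = 2×110×55 / 490 = 24.69 mm from the vertical weld.
Polar moment about centroid: J = I_x + I_y = [270³/12 + 2×110×135²] + [270×24.69² + 2(110³/12 + 110×30.31²)] = 6238000 mm³.
Direct shear f_v = P/L_w = 109×10³ / 490 = 222.4 N/mm (vertical).
Torsion M = P·e = 109×10³ × 265 = 28885000 N·mm.
Critical point at (x, y) = (85.31, 135) from centroid. f_tx = M·y/J = 625.1 N/mm; f_ty = M·x/J = 395 N/mm.
Resultant f_max = √[f_tx² + (f_v + f_ty)²] = √[625.1² + (222.4 + 395)²] = 878.6 N/mm.
Capacity per unit length: r_n/Ω = (1/2.0) × 0.6 × 550 × (0.707 × 8) = 933.2 N/mm.
878.6 ≤ 933.2 → adequate.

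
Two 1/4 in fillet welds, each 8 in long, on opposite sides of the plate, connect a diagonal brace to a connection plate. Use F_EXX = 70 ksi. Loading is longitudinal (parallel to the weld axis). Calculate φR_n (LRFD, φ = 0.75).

Effective throat t_e = 0.707 × 0.25 = 0.1767 in.
Total length L = 16 in; A_we = 0.1767 × 16 = 2.828 in².
F_nw = 0.6 F_EXX = 0.6 × 70 = 42 ksi.
φR_n = 0.75 × 42 × 2.828 = 89.08 kip.

φR_n ≈ 89.1 kip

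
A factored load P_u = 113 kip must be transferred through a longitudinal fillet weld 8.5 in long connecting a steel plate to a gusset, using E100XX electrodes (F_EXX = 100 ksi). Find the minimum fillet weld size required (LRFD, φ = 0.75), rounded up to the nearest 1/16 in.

w = 7/16 in

Total weld length L = 8.5 in.
Required throat t_e = P_u / (φ × 0.6 F_EXX × L) = 113 / (0.75 × 0.6 × 100 × 8.5) = 0.2954 in.
Required leg w = t_e / 0.707 = 0.4179 in → use 7/16 in.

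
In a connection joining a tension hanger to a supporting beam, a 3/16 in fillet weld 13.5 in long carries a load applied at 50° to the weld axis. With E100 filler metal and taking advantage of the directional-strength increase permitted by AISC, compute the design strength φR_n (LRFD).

φR_n ≈ 108 kip

E100XX → F_EXX = 100 ksi.
t_e = 0.707 × 0.1875 = 0.1326 in; A_we = 0.1326 × 13.5 = 1.79 in².
Directional factor: 1.0 + 0.5 sin^1.5(50°) = 1.335.
F_nw = 0.6 × 100 × 1.335 = 80.11 ksi.
φR_n = 0.75 × 80.11 × 1.79 = 107.5 kip.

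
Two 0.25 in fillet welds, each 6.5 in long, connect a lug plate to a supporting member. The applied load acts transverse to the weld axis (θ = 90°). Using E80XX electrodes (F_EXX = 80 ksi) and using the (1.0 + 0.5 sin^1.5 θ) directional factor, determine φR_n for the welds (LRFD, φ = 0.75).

t_e = 0.707 × 0.25 = 0.1767 in; A_we = 0.1767 × 13 = 2.298 in².
Directional factor: 1.0 + 0.5 sin^1.5(90°) = 1.5.
F_nw = 0.6 × 80 × 1.5 = 72 ksi.
φR_n = 0.75 × 72 × 2.298 = 124.1 kip.

φR_n ≈ 124 kip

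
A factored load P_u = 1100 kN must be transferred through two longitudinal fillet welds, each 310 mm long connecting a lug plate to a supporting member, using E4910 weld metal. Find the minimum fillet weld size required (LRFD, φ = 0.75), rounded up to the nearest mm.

w = 12 mm

E49XX → F_EXX = 490 MPa.
Total weld length L = 620 mm.
Required throat t_e = P_u / (φ × 0.6 F_EXX × L) = 1100 / (0.75 × 0.6 × 490 × 620 × 10⁻³) = 8.046 mm.
Required leg w = t_e / 0.707 = 11.38 mm → use 12 mm.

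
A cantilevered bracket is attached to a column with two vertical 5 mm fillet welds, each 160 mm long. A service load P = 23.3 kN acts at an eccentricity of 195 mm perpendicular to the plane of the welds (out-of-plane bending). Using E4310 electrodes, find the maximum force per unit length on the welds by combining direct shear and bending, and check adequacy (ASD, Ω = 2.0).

f_max ≈ 537 N/mm; NOT adequate

E43XX → F_EXX = 430 MPa.
L_w = 2 × 160 = 320 mm; section modulus (unit throat) S = 2 × L²/6 = 8533 mm².
Direct shear f_v = P/L_w = 23.3×10³/320 = 72.81 N/mm.
Moment M = P × e = 23.3×10³ × 195 = 4543500 N·mm; bending f_b = M/S = 532.4 N/mm.
f_max = √(f_v² + f_b²) = √(72.81² + 532.4²) = 537.4 N/mm.
r_n/Ω = (1/2.0) × 0.6 × 430 × (0.707 × 5) = 456 N/mm → NOT adequate.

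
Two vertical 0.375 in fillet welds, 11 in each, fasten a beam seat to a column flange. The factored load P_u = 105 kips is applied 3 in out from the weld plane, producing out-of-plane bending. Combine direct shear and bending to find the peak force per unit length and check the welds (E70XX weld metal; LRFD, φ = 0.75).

E70XX → F_EXX = 70 ksi.
L_w = 2 × 11 = 22 in; section modulus (unit throat) S = 2 × L²/6 = 40.33 in².
Direct shear f_v = P/L_w = 105/22 = 4.773 kip/in.
Moment M = P × e = 105 × 3 = 315 kip·in; bending f_b = M/S = 7.81 kip/in.
f_max = √(f_v² + f_b²) = √(4.773² + 7.81²) = 9.153 kip/in.
φr_n = 0.75 × 0.6 × 70 × (0.707 × 0.375) = 8.351 kip/in → NOT adequate.

f_max ≈ 9.15 kip/in; NOT adequate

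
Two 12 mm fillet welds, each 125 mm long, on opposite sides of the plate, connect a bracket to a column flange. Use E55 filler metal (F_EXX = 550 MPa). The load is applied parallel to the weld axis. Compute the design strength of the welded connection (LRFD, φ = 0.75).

φR_n ≈ 525 kN

Effective throat t_e = 0.707 × 12 = 8.484 mm.
Total length L = 250 mm; A_we = 8.484 × 250 = 2121 mm².
F_nw = 0.6 F_EXX = 0.6 × 550 = 330 MPa.
φR_n = 0.75 × 330 × 2121 × 10⁻³ = 524.9 kN.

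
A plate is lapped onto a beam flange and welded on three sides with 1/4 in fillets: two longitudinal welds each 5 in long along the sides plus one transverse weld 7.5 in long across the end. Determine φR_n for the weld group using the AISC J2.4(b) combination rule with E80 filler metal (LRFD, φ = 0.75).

E80XX → F_EXX = 80 ksi.
t_e = 0.707 × 0.25 = 0.1767 in.
R_nwl = 0.6 × 80 × 0.1767 × 10 = 84.84 kip (longitudinal, 2 welds).
R_nwt = 0.6 × 80 × 0.1767 × 7.5 = 63.63 kip (transverse, base value).
(i) R_nwl + R_nwt = 148.5 kip; (ii) 0.85 R_nwl + 1.5 R_nwt = 167.6 kip.
R_n = max = 167.6 kip [governs: (ii)]; φR_n = 125.7 kip.

φR_n ≈ 126 kip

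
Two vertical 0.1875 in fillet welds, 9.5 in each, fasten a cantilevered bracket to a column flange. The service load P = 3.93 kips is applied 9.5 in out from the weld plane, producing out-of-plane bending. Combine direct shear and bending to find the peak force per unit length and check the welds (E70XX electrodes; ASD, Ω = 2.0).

f_max ≈ 1.26 kip/in; adequate

E70XX → F_EXX = 70 ksi.
L_w = 2 × 9.5 = 19 in; section modulus (unit throat) S = 2 × L²/6 = 30.08 in².
Direct shear f_v = P/L_w = 3.93/19 = 0.2068 kip/in.
Moment M = P × e = 3.93 × 9.5 = 37.335 kip·in; bending f_b = M/S = 1.241 kip/in.
f_max = √(f_v² + f_b²) = √(0.2068² + 1.241²) = 1.258 kip/in.
r_n/Ω = (1/2.0) × 0.6 × 70 × (0.707 × 0.1875) = 2.784 kip/in → adequate.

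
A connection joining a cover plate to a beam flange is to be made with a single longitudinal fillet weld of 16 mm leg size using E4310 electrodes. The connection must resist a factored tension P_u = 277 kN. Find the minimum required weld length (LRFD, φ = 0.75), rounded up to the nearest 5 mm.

E43XX → F_EXX = 430 MPa.
Throat t_e = 0.707 × 16 = 11.31 mm.
φr_n = 0.75 × 0.6 × 430 × 11.31 × 10⁻³ = 2.189 kN/mm.
L_req = P_u / φr_n = 277 / 2.189 = 126.5 mm total.
Round up → use L = 130 mm.

L = 130 mm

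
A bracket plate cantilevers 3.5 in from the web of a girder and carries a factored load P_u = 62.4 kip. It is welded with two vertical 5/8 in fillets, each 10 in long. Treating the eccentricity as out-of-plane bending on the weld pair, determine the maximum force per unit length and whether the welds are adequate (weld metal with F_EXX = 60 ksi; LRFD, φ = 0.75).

f_max ≈ 7.26 kip/in; adequate

L_w = 2 × 10 = 20 in; section modulus (unit throat) S = 2 × L²/6 = 33.33 in².
Direct shear f_v = P/L_w = 62.4/20 = 3.12 kip/in.
Moment M = P × e = 62.4 × 3.5 = 218.4 kip·in; bending f_b = M/S = 6.552 kip/in.
f_max = √(f_v² + f_b²) = √(3.12² + 6.552²) = 7.257 kip/in.
φr_n = 0.75 × 0.6 × 60 × (0.707 × 0.625) = 11.93 kip/in → adequate.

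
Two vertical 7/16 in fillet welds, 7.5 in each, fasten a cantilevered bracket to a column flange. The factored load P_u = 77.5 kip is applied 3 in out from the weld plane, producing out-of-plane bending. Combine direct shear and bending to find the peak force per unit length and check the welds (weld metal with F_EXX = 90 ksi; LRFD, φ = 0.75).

f_max ≈ 13.4 kip/in; NOT adequate

L_w = 2 × 7.5 = 15 in; section modulus (unit throat) S = 2 × L²/6 = 18.75 in².
Direct shear f_v = P/L_w = 77.5/15 = 5.167 kip/in.
Moment M = P × e = 77.5 × 3 = 232.5 kip·in; bending f_b = M/S = 12.4 kip/in.
f_max = √(f_v² + f_b²) = √(5.167² + 12.4²) = 13.43 kip/in.
φr_n = 0.75 × 0.6 × 90 × (0.707 × 0.4375) = 12.53 kip/in → NOT adequate.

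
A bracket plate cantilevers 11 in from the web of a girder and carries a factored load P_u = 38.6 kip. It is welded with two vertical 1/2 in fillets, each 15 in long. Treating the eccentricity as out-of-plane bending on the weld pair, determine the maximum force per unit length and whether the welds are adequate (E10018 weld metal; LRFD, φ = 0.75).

f_max ≈ 5.81 kip/in; adequate

E100XX → F_EXX = 100 ksi.
L_w = 2 × 15 = 30 in; section modulus (unit throat) S = 2 × L²/6 = 75 in².
Direct shear f_v = P/L_w = 38.6/30 = 1.287 kip/in.
Moment M = P × e = 38.6 × 11 = 424.6 kip·in; bending f_b = M/S = 5.661 kip/in.
f_max = √(f_v² + f_b²) = √(1.287² + 5.661²) = 5.806 kip/in.
φr_n = 0.75 × 0.6 × 100 × (0.707 × 0.5) = 15.91 kip/in → adequate.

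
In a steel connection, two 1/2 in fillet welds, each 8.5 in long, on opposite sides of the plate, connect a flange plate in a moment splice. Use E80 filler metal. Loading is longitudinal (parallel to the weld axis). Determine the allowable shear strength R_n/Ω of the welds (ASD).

R_n/Ω ≈ 144 kips

E80XX → F_EXX = 80 ksi.
Effective throat t_e = 0.707 × 0.5 = 0.3535 in.
Total length L = 17 in; A_we = 0.3535 × 17 = 6.01 in².
F_nw = 0.6 F_EXX = 0.6 × 80 = 48 ksi.
R_n = 48 × 6.01 = 288.5 kips; R_n/Ω = 288.5/2.0 = 144.2 kips.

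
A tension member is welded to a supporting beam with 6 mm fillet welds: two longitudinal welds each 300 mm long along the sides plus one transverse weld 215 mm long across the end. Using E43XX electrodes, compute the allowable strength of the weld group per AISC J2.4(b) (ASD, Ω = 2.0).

R_n/Ω ≈ 456 kN

E43XX → F_EXX = 430 MPa.
t_e = 0.707 × 6 = 4.242 mm.
R_nwl = 0.6 × 430 × 4.242 × 600 × 10⁻³ = 656.7 kN (longitudinal, 2 welds).
R_nwt = 0.6 × 430 × 4.242 × 215 × 10⁻³ = 235.3 kN (transverse, base value).
(i) R_nwl + R_nwt = 892 kN; (ii) 0.85 R_nwl + 1.5 R_nwt = 911.1 kN.
R_n = max = 911.1 kN [governs: (ii)]; R_n/Ω = 455.6 kN.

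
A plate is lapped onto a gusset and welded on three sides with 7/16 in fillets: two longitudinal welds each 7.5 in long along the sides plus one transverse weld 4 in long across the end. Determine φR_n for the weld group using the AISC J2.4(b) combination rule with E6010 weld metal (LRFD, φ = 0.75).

E60XX → F_EXX = 60 ksi.
t_e = 0.707 × 0.4375 = 0.3093 in.
R_nwl = 0.6 × 60 × 0.3093 × 15 = 167 kip (longitudinal, 2 welds).
R_nwt = 0.6 × 60 × 0.3093 × 4 = 44.54 kip (transverse, base value).
(i) R_nwl + R_nwt = 211.6 kip; (ii) 0.85 R_nwl + 1.5 R_nwt = 208.8 kip.
R_n = max = 211.6 kip [governs: (i)]; φR_n = 158.7 kip.

φR_n ≈ 159 kip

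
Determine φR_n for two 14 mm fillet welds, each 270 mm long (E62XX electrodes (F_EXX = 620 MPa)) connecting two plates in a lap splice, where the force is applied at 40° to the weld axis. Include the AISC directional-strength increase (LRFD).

φR_n ≈ 1880 kN

t_e = 0.707 × 14 = 9.898 mm; A_we = 9.898 × 540 = 5345 mm².
Directional factor: 1.0 + 0.5 sin^1.5(40°) = 1.258.
F_nw = 0.6 × 620 × 1.258 = 467.9 MPa.
φR_n = 0.75 × 467.9 × 5345 × 10⁻³ = 1875 kN.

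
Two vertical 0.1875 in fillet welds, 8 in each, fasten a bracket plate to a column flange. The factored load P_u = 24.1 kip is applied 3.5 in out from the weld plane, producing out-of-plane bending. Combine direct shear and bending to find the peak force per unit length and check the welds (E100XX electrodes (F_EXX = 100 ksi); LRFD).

L_w = 2 × 8 = 16 in; section modulus (unit throat) S = 2 × L²/6 = 21.33 in².
Direct shear f_v = P/L_w = 24.1/16 = 1.506 kip/in.
Moment M = P × e = 24.1 × 3.5 = 84.35 kip·in; bending f_b = M/S = 3.954 kip/in.
f_max = √(f_v² + f_b²) = √(1.506² + 3.954²) = 4.231 kip/in.
φr_n = 0.75 × 0.6 × 100 × (0.707 × 0.1875) = 5.965 kip/in → adequate.

f_max ≈ 4.23 kip/in; adequate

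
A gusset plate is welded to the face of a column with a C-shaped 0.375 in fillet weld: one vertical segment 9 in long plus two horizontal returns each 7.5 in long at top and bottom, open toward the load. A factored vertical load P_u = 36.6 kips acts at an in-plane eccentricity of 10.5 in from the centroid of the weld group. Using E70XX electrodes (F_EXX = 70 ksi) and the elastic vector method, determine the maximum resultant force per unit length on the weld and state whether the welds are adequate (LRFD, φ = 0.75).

Total weld length L_w = 24 in. Treat welds as unit-width lines.
Centroid: x̄ = 2×7.5×3.75 / 24 = 2.344 in from the vertical weld.
Polar moment about centroid: J = I_x + I_y = [9³/12 + 2×7.5×4.5²] + [9×2.344² + 2(7.5³/12 + 7.5×1.406²)] = 513.9 in³.
Direct shear f_v = P/L_w = 36.6 / 24 = 1.525 kip/in (vertical).
Torsion M = P·e = 36.6 × 10.5 = 384.3 kip·in.
Critical point at (x, y) = (5.156, 4.5) from centroid. f_tx = M·y/J = 3.365 kip/in; f_ty = M·x/J = 3.856 kip/in.
Resultant f_max = √[f_tx² + (f_v + f_ty)²] = √[3.365² + (1.525 + 3.856)²] = 6.346 kip/in.
Capacity per unit length: φr_n = 0.75 × 0.6 × 70 × (0.707 × 0.375) = 8.351 kip/in.
6.346 ≤ 8.351 → adequate.

f_max ≈ 6.35 kip/in; adequate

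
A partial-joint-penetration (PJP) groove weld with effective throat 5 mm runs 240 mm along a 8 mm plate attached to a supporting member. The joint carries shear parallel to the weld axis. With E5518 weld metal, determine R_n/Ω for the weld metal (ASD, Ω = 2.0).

E55XX → F_EXX = 550 MPa.
Effective throat (given) t_e = 5 mm.
A_we = 5 × 240 = 1200 mm².
F_nw = 0.6 F_EXX = 330 MPa.
R_n/Ω = (330 × 1200) / 2.0 × 10⁻³ = 198 kN.

R_n/Ω ≈ 198 kN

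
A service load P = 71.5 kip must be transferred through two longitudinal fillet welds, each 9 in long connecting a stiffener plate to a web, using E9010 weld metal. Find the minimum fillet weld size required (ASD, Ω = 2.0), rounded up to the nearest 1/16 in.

E90XX → F_EXX = 90 ksi.
Total weld length L = 18 in.
Required throat t_e = P × Ω / (0.6 F_EXX × L) = 71.5 × 2.0 / (0.6 × 90 × 18) = 0.1471 in.
Required leg w = t_e / 0.707 = 0.2081 in → use 1/4 in.

w = 1/4 in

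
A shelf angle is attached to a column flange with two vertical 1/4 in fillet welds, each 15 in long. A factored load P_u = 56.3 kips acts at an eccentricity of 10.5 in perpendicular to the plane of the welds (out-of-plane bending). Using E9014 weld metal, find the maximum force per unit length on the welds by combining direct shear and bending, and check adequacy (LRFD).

E90XX → F_EXX = 90 ksi.
L_w = 2 × 15 = 30 in; section modulus (unit throat) S = 2 × L²/6 = 75 in².
Direct shear f_v = P/L_w = 56.3/30 = 1.877 kip/in.
Moment M = P × e = 56.3 × 10.5 = 591.15 kip·in; bending f_b = M/S = 7.882 kip/in.
f_max = √(f_v² + f_b²) = √(1.877² + 7.882²) = 8.102 kip/in.
φr_n = 0.75 × 0.6 × 90 × (0.707 × 0.25) = 7.158 kip/in → NOT adequate.

f_max ≈ 8.1 kip/in; NOT adequate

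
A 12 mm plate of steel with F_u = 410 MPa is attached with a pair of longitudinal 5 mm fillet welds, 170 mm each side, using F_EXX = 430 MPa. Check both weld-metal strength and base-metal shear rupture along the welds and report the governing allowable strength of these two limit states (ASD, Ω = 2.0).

t_e = 0.707 × 5 = 3.535 mm; L = 340 mm.
Weld metal: R_n/Ω = (1/2.0) × 0.6 × 430 × 3.535 × 340 × 10⁻³ = 155 kN.
Base metal (shear rupture): R_n/Ω = (1/2.0) × 0.6 × 410 × 12 × 340 × 10⁻³ = 501.8 kN.
Governing: weld metal.

R_n/Ω ≈ 155 kN (weld metal governs)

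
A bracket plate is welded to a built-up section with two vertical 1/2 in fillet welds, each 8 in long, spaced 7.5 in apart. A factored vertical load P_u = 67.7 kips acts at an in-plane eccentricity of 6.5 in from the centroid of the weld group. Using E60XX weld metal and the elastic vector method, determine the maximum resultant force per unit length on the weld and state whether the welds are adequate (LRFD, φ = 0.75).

f_max ≈ 11.1 kip/in; NOT adequate

E60XX → F_EXX = 60 ksi.
Total weld length L_w = 16 in. Treat welds as unit-width lines.
Polar moment about centroid: J = 2[d³/12 + d(b/2)²] = 2[8³/12 + 8×3.75²] = 310.3 in³.
Direct shear f_v = P/L_w = 67.7 / 16 = 4.231 kip/in (vertical).
Torsion M = P·e = 67.7 × 6.5 = 440.05 kip·in.
Critical point at (x, y) = (3.75, 4) from centroid. f_tx = M·y/J = 5.672 kip/in; f_ty = M·x/J = 5.317 kip/in.
Resultant f_max = √[f_tx² + (f_v + f_ty)²] = √[5.672² + (4.231 + 5.317)²] = 11.11 kip/in.
Capacity per unit length: φr_n = 0.75 × 0.6 × 60 × (0.707 × 0.5) = 9.544 kip/in.
11.11 > 9.544 → NOT adequate.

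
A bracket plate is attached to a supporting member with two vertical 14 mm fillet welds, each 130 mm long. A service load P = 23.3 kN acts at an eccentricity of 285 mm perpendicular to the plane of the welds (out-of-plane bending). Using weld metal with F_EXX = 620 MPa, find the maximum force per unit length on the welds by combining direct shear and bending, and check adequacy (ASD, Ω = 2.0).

L_w = 2 × 130 = 260 mm; section modulus (unit throat) S = 2 × L²/6 = 5633 mm².
Direct shear f_v = P/L_w = 23.3×10³/260 = 89.62 N/mm.
Moment M = P × e = 23.3×10³ × 285 = 6640500 N·mm; bending f_b = M/S = 1179 N/mm.
f_max = √(f_v² + f_b²) = √(89.62² + 1179²) = 1182 N/mm.
r_n/Ω = (1/2.0) × 0.6 × 620 × (0.707 × 14) = 1841 N/mm → adequate.

f_max ≈ 1180 N/mm; adequate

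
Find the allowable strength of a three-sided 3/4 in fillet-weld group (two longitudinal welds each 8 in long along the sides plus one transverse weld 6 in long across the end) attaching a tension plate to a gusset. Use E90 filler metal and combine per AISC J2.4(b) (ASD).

E90XX → F_EXX = 90 ksi.
t_e = 0.707 × 0.75 = 0.5302 in.
R_nwl = 0.6 × 90 × 0.5302 × 16 = 458.1 kip (longitudinal, 2 welds).
R_nwt = 0.6 × 90 × 0.5302 × 6 = 171.8 kip (transverse, base value).
(i) R_nwl + R_nwt = 629.9 kip; (ii) 0.85 R_nwl + 1.5 R_nwt = 647.1 kip.
R_n = max = 647.1 kip [governs: (ii)]; R_n/Ω = 323.6 kip.

R_n/Ω ≈ 324 kip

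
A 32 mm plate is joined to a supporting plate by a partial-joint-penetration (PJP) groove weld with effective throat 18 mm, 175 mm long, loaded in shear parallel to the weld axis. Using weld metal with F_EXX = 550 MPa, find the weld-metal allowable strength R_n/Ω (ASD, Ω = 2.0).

Effective throat (given) t_e = 18 mm.
A_we = 18 × 175 = 3150 mm².
F_nw = 0.6 F_EXX = 330 MPa.
R_n/Ω = (330 × 3150) / 2.0 × 10⁻³ = 519.8 kN.

R_n/Ω ≈ 520 kN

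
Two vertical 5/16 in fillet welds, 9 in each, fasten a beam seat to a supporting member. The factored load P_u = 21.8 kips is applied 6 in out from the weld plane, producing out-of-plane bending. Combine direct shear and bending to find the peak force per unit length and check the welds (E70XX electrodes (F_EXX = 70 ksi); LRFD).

L_w = 2 × 9 = 18 in; section modulus (unit throat) S = 2 × L²/6 = 27 in².
Direct shear f_v = P/L_w = 21.8/18 = 1.211 kip/in.
Moment M = P × e = 21.8 × 6 = 130.8 kip·in; bending f_b = M/S = 4.844 kip/in.
f_max = √(f_v² + f_b²) = √(1.211² + 4.844²) = 4.994 kip/in.
φr_n = 0.75 × 0.6 × 70 × (0.707 × 0.3125) = 6.96 kip/in → adequate.

f_max ≈ 4.99 kip/in; adequate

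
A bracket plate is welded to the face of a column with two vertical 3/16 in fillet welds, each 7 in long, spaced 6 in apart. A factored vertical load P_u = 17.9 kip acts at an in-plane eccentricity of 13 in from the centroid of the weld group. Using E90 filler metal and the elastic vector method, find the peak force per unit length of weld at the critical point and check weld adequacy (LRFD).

f_max ≈ 6.76 kip/in; NOT adequate

E90XX → F_EXX = 90 ksi.
Total weld length L_w = 14 in. Treat welds as unit-width lines.
Polar moment about centroid: J = 2[d³/12 + d(b/2)²] = 2[7³/12 + 7×3²] = 183.2 in³.
Direct shear f_v = P/L_w = 17.9 / 14 = 1.279 kip/in (vertical).
Torsion M = P·e = 17.9 × 13 = 232.7 kip·in.
Critical point at (x, y) = (3, 3.5) from centroid. f_tx = M·y/J = 4.446 kip/in; f_ty = M·x/J = 3.811 kip/in.
Resultant f_max = √[f_tx² + (f_v + f_ty)²] = √[4.446² + (1.279 + 3.811)²] = 6.759 kip/in.
Capacity per unit length: φr_n = 0.75 × 0.6 × 90 × (0.707 × 0.1875) = 5.369 kip/in.
6.759 > 5.369 → NOT adequate.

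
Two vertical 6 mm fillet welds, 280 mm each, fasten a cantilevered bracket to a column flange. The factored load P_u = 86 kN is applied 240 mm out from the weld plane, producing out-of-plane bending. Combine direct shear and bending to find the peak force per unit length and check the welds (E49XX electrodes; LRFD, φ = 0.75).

E49XX → F_EXX = 490 MPa.
L_w = 2 × 280 = 560 mm; section modulus (unit throat) S = 2 × L²/6 = 26130 mm².
Direct shear f_v = P/L_w = 86×10³/560 = 153.6 N/mm.
Moment M = P × e = 86×10³ × 240 = 20640000 N·mm; bending f_b = M/S = 789.8 N/mm.
f_max = √(f_v² + f_b²) = √(153.6² + 789.8²) = 804.6 N/mm.
φr_n = 0.75 × 0.6 × 490 × (0.707 × 6) = 935.4 N/mm → adequate.

f_max ≈ 805 N/mm; adequate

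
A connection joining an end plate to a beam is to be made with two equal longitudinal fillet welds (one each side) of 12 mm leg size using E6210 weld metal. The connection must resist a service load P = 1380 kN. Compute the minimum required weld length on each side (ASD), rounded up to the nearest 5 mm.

E62XX → F_EXX = 620 MPa.
Throat t_e = 0.707 × 12 = 8.484 mm.
r_n/Ω = (0.6 × 620 × 8.484) / 2.0 = 1578 N/mm = 1.578 kN/mm.
L_req = P / (r_n/Ω) = 1380 / 1.578 = 874.5 mm total.
Per side: 874.5 / 2 = 437.3 mm.
Round up → use L = 440 mm on each side.

L = 440 mm on each side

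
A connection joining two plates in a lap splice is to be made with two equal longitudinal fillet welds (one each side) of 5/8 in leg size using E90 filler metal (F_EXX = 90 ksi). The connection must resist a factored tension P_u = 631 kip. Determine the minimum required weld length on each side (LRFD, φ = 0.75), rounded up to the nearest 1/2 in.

L = 18 in on each side

Throat t_e = 0.707 × 0.625 = 0.4419 in.
φr_n = 0.75 × 0.6 × 90 × 0.4419 = 17.9 kip/in.
L_req = P_u / φr_n = 631 / 17.9 = 35.26 in total.
Per side: 35.26 / 2 = 17.63 in.
Round up → use L = 18 in on each side.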